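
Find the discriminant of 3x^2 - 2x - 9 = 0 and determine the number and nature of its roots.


For ax^2 + bx + c = 0, discriminant D = b^2 - 4ac
Here a = 3, b = -2, c = -9
D = (-2)^2 - 4(3)(-9) = 4 + 108 = 112

D = 112 > 0 but not a perfect square
The equation has 2 distinct real irrational roots.

Discriminant = 112, 2 distinct real irrational roots


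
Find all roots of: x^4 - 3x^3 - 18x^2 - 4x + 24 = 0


Let p(x) = x^4 - 3x^3 - 18x^2 - 4x + 24. By the rational root theorem (leading coefficient 1), any rational root is an integer divisor of 24: try ±1, ±2, ... in turn.
Test x = 1: value = 0 ✓, so (x - 1) is a factor.
Synthetic division by (x - 1): bring down 1; 1(1) - 3 = -2; (-2)(1) - 18 = -20; (-20)(1) - 4 = -24; (-24)(1) + 24 = 0 → quotient x^3 - 2x^2 - 20x - 24, remainder 0.
Continue with the quotient x^3 - 2x^2 - 20x - 24 (candidates must divide 24; re-test x = 1 first in case it repeats).
Test x = 1: value = -45 ≠ 0.
Test x = -1: value = -7 ≠ 0.
Test x = 2: value = -64 ≠ 0.
Test x = -2: value = 0 ✓, so (x + 2) is a factor.
Synthetic division by (x + 2): bring down 1; 1(-2) - 2 = -4; (-4)(-2) - 20 = -12; (-12)(-2) - 24 = 0 → quotient x^2 - 4x - 12, remainder 0.
Solve the quadratic x^2 - 4x - 12 = 0: discriminant = (-4)^2 - 4(1)(-12) = 16 + 48 = 64.
sqrt(64) = 8, so x = (4 ± 8)/2: x = 6 or x = -2.
Collecting all roots found:

x = -2 (multiplicity 2), x = 1, x = 6


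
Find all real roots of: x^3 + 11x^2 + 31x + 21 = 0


Let p(x) = x^3 + 11x^2 + 31x + 21. By the rational root theorem (leading coefficient 1), any rational root is an integer divisor of 21: try ±1, ±2, ... in turn.
Test x = 1: value = 64 ≠ 0.
Test x = -1: value = 0 ✓, so (x + 1) is a factor.
Synthetic division by (x + 1): bring down 1; 1(-1) + 11 = 10; 10(-1) + 31 = 21; 21(-1) + 21 = 0 → quotient x^2 + 10x + 21, remainder 0.
Solve the quadratic x^2 + 10x + 21 = 0: discriminant = 10^2 - 4(1)(21) = 100 - 84 = 16.
sqrt(16) = 4, so x = (-10 ± 4)/2: x = -3 or x = -7.

x = -7, x = -3, x = -1


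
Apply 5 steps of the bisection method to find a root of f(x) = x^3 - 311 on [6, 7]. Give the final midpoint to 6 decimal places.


f(x) = x^3 - 311
f(6) = -95 < 0
f(7) = 32 > 0

Step 1: midpoint = (6.000000 + 7.000000)/2 = 6.500000
  f(6.500000) = -36.375000
  f(mid) < 0, so root is in [6.500000, 7.000000]

Step 2: midpoint = (6.500000 + 7.000000)/2 = 6.750000
  f(6.750000) = -3.453125
  f(mid) < 0, so root is in [6.750000, 7.000000]

Step 3: midpoint = (6.750000 + 7.000000)/2 = 6.875000
  f(6.875000) = 13.951172
  f(mid) > 0, so root is in [6.750000, 6.875000]

Step 4: midpoint = (6.750000 + 6.875000)/2 = 6.812500
  f(6.812500) = 5.169189
  f(mid) > 0, so root is in [6.750000, 6.812500]

Step 5: midpoint = (6.750000 + 6.812500)/2 = 6.781250
  f(6.781250) = 0.838165
  f(mid) > 0, so root is in [6.750000, 6.781250]

midpoint = 6.781250


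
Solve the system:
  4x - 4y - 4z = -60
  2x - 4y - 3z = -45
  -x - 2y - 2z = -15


Using Cramer's rule. Expand each determinant along the first row.
D  = 4*[(-4)*(-2) - (-3)*(-2)] - (-4)*[2*(-2) - (-3)*(-1)] + (-4)*[2*(-2) - (-4)*(-1)]
  = 4*(2) - (-4)*(-7) + (-4)*(-8) = 12
Dx = (-60)*[(-4)*(-2) - (-3)*(-2)] - (-4)*[(-45)*(-2) - (-3)*(-15)] + (-4)*[(-45)*(-2) - (-4)*(-15)]
  = (-60)*(2) - (-4)*(45) + (-4)*(30) = -60
Dy = 4*[(-45)*(-2) - (-3)*(-15)] - (-60)*[2*(-2) - (-3)*(-1)] + (-4)*[2*(-15) - (-45)*(-1)]
  = 4*(45) - (-60)*(-7) + (-4)*(-75) = 60
Dz = 4*[(-4)*(-15) - (-45)*(-2)] - (-4)*[2*(-15) - (-45)*(-1)] + (-60)*[2*(-2) - (-4)*(-1)]
  = 4*(-30) - (-4)*(-75) + (-60)*(-8) = 60
x = Dx/D = -60/12 = -5, y = Dy/D = 60/12 = 5, z = Dz/D = 60/12 = 5
Check eq1: (4)(-5) + (-4)(5) + (-4)(5) = -60 = -60 ✓
Check eq2: (2)(-5) + (-4)(5) + (-3)(5) = -45 = -45 ✓
Check eq3: (-1)(-5) + (-2)(5) + (-2)(5) = -15 = -15 ✓

x = -5, y = 5, z = 5


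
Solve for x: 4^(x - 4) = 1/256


Express both sides with the same base.
1/256 = 4^(-4)
Since the bases match, equate exponents: x - 4 = -4
So x = -4 - (-4) = 0

x = 0


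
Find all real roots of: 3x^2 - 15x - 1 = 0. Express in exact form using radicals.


Using the quadratic formula: x = (-b ± sqrt(b^2 - 4ac)) / (2a)
Here a = 3, b = -15, c = -1
Discriminant = b^2 - 4ac = (-15)^2 - 4(3)(-1) = 225 + 12 = 237
Since discriminant = 237 > 0, there are two real roots.
x = (15 ± sqrt(237)) / 6
Numerically: x ≈ 5.0658 or x ≈ -0.0658

x = (15 + sqrt(237)) / 6 or x = (15 - sqrt(237)) / 6


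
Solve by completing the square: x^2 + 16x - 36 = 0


Start: x^2 + 16x - 36 = 0
Move constant: x^2 + 16x = 36
Half of 16 is 8, squared is 64
Add 64 to both sides: x^2 + 16x + 64 = 100
(x + 8)^2 = 100
x + 8 = ±10
x = -8 + 10 = 2 or x = -8 - 10 = -18

x = -18, x = 2


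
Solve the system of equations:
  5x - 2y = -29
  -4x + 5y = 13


Using Cramer's rule:
Determinant D = (5)(5) - (-4)(-2) = 25 - 8 = 17
Dx = (-29)(5) - (13)(-2) = -145 + 26 = -119
Dy = (5)(13) - (-4)(-29) = 65 - 116 = -51
x = Dx/D = -119/17 = -7
y = Dy/D = -51/17 = -3

x = -7, y = -3


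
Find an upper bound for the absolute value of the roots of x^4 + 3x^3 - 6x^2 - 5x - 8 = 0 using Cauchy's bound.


Cauchy's bound: all roots r satisfy |r| <= 1 + max(|a_i/a_n|) for i = 0,...,n-1
where a_n is the leading coefficient.

Coefficients: [1, 3, -6, -5, -8]
Leading coefficient a_n = 1
Ratios |a_i/a_n|: 3, 6, 5, 8
Maximum ratio: 8
Cauchy's bound: |r| <= 1 + 8 = 9

Upper bound = 9


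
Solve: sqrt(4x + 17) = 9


Square both sides: 4x + 17 = 9^2 = 81
4x = 81 - 17 = 64
x = 16
Check: sqrt(4*16 + 17) = sqrt(81) = 9 ✓

x = 16


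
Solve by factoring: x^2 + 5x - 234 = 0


We need two numbers that multiply to -234 and add to 5.
Those numbers are -13 and 18 (since (-13) * 18 = -234 and (-13) + 18 = 5).
So x^2 + 5x - 234 = (x - 13)(x + 18) = 0
Setting each factor to zero: x = 13 or x = -18

x = -18, x = 13


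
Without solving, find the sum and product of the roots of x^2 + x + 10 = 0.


By Vieta's formulas for ax^2 + bx + c = 0:
  Sum of roots = -b/a
  Product of roots = c/a

Here a = 1, b = 1, c = 10
Sum = -(1)/1 = -1
Product = 10/1 = 10

Sum = -1, Product = 10


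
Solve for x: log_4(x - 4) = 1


Convert to exponential form: x - 4 = 4^1 = 4
x = 4 + 4 = 8
Check: log_4(8 - 4) = log_4(4) = log_4(4) = 1 ✓

x = 8


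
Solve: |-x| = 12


An absolute value equation |expr| = 12 gives two cases:
Case 1: -x = 12
  -x = 12, so x = -12
Case 2: -x = -12
  -x = -12, so x = 12

x = -12, x = 12


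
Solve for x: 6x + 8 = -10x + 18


Starting with: 6x + 8 = -10x + 18
Move all x terms to left: (6 + 10)x = 18 - 8
Simplify: 16x = 10
Divide both sides by 16: x = 5/8

x = 5/8


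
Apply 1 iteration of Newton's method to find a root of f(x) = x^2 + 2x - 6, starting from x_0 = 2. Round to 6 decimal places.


Newton's method: x_(n+1) = x_n - f(x_n)/f'(x_n)
f(x) = x^2 + 2x - 6
f'(x) = 2x + 2

Iteration 1:
  f(2.000000) = 2.000000
  f'(2.000000) = 6.000000
  x_1 = 2.000000 - (2.000000)/(6.000000) = 1.666667

x_1 = 1.666667


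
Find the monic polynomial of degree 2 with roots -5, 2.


A monic polynomial with roots -5, 2 is:
p(x) = (x + 5)(x - 2)
After multiplying by (x + 5): x + 5
After multiplying by (x - 2): x^2 + 3x - 10

x^2 + 3x - 10


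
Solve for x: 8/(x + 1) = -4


Multiply both sides by (x + 1): 8 = -4(x + 1)
Distribute: 8 = -4x - 4
-4x = 8 + 4 = 12
x = -3

x = -3


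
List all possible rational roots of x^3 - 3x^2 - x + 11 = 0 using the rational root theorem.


Rational root theorem: possible roots are ±p/q where:
  p divides the constant term (11): p ∈ {1, 11}
  q divides the leading coefficient (1): q ∈ {1}

All possible rational roots: -11, -1, 1, 11

-11, -1, 1, 11


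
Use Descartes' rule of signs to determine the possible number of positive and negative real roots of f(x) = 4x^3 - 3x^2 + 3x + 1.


Descartes' rule of signs:

For positive roots, count sign changes in f(x) = 4x^3 - 3x^2 + 3x + 1:
Signs of coefficients: +, -, +, +
Number of sign changes: 2
Possible positive real roots: 2, 0

For negative roots, examine f(-x) = -4x^3 - 3x^2 - 3x + 1:
Signs of coefficients: -, -, -, +
Number of sign changes: 1
Possible negative real roots: 1

Positive roots: 2 or 0; Negative roots: 1


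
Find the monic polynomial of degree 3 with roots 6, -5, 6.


A monic polynomial with roots 6, -5, 6 is:
p(x) = (x - 6)(x + 5)(x - 6)
After multiplying by (x - 6): x - 6
After multiplying by (x + 5): x^2 - x - 30
After multiplying by (x - 6): x^3 - 7x^2 - 24x + 180

x^3 - 7x^2 - 24x + 180


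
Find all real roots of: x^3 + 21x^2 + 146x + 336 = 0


Let p(x) = x^3 + 21x^2 + 146x + 336. By the rational root theorem (leading coefficient 1), any rational root is an integer divisor of 336: try ±1, ±2, ... in turn.
Test x = 1: value = 504 ≠ 0.
Test x = -1: value = 210 ≠ 0.
Test x = 2: value = 720 ≠ 0.
Test x = -2: value = 120 ≠ 0.
Test x = 3: value = 990 ≠ 0.
Test x = -3: value = 60 ≠ 0.
Test x = 4: value = 1320 ≠ 0.
Test x = -4: value = 24 ≠ 0.
Test x = 6: value = 2184 ≠ 0.
Test x = -6: value = 0 ✓, so (x + 6) is a factor.
Synthetic division by (x + 6): bring down 1; 1(-6) + 21 = 15; 15(-6) + 146 = 56; 56(-6) + 336 = 0 → quotient x^2 + 15x + 56, remainder 0.
Solve the quadratic x^2 + 15x + 56 = 0: discriminant = 15^2 - 4(1)(56) = 225 - 224 = 1.
sqrt(1) = 1, so x = (-15 ± 1)/2: x = -7 or x = -8.

x = -8, x = -7, x = -6


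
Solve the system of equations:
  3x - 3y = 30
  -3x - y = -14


Using Cramer's rule:
Determinant D = (3)(-1) - (-3)(-3) = -3 - 9 = -12
Dx = (30)(-1) - (-14)(-3) = -30 - 42 = -72
Dy = (3)(-14) - (-3)(30) = -42 + 90 = 48
x = Dx/D = -72/-12 = 6
y = Dy/D = 48/-12 = -4

x = 6, y = -4


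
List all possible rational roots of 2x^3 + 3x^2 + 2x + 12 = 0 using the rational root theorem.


Rational root theorem: possible roots are ±p/q where:
  p divides the constant term (12): p ∈ {1, 2, 3, 4, 6, 12}
  q divides the leading coefficient (2): q ∈ {1, 2}

All possible rational roots: -12, -6, -4, -3, -2, -3/2, -1, -1/2, 1/2, 1, 3/2, 2, 3, 4, 6, 12

-12, -6, -4, -3, -2, -3/2, -1, -1/2, 1/2, 1, 3/2, 2, 3, 4, 6, 12


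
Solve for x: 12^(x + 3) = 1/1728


Express both sides with the same base.
1/1728 = 12^(-3)
Since the bases match, equate exponents: x + 3 = -3
So x = -3 - (3) = -6

x = -6


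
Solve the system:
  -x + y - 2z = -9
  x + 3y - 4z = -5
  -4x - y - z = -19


Using Cramer's rule. Expand each determinant along the first row.
D  = (-1)*[3*(-1) - (-4)*(-1)] - 1*[1*(-1) - (-4)*(-4)] + (-2)*[1*(-1) - 3*(-4)]
  = (-1)*(-7) - 1*(-17) + (-2)*(11) = 2
Dx = (-9)*[3*(-1) - (-4)*(-1)] - 1*[(-5)*(-1) - (-4)*(-19)] + (-2)*[(-5)*(-1) - 3*(-19)]
  = (-9)*(-7) - 1*(-71) + (-2)*(62) = 10
Dy = (-1)*[(-5)*(-1) - (-4)*(-19)] - (-9)*[1*(-1) - (-4)*(-4)] + (-2)*[1*(-19) - (-5)*(-4)]
  = (-1)*(-71) - (-9)*(-17) + (-2)*(-39) = -4
Dz = (-1)*[3*(-19) - (-5)*(-1)] - 1*[1*(-19) - (-5)*(-4)] + (-9)*[1*(-1) - 3*(-4)]
  = (-1)*(-62) - 1*(-39) + (-9)*(11) = 2
x = Dx/D = 10/2 = 5, y = Dy/D = -4/2 = -2, z = Dz/D = 2/2 = 1
Check eq1: (-1)(5) + (1)(-2) + (-2)(1) = -9 = -9 ✓
Check eq2: (1)(5) + (3)(-2) + (-4)(1) = -5 = -5 ✓
Check eq3: (-4)(5) + (-1)(-2) + (-1)(1) = -19 = -19 ✓

x = 5, y = -2, z = 1


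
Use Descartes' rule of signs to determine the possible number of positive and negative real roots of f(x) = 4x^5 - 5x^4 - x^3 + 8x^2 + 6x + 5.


Descartes' rule of signs:

For positive roots, count sign changes in f(x) = 4x^5 - 5x^4 - x^3 + 8x^2 + 6x + 5:
Signs of coefficients: +, -, -, +, +, +
Number of sign changes: 2
Possible positive real roots: 2, 0

For negative roots, examine f(-x) = -4x^5 - 5x^4 + x^3 + 8x^2 - 6x + 5:
Signs of coefficients: -, -, +, +, -, +
Number of sign changes: 3
Possible negative real roots: 3, 1

Positive roots: 2 or 0; Negative roots: 3 or 1


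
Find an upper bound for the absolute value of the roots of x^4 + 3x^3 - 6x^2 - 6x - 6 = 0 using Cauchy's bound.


Cauchy's bound: all roots r satisfy |r| <= 1 + max(|a_i/a_n|) for i = 0,...,n-1
where a_n is the leading coefficient.

Coefficients: [1, 3, -6, -6, -6]
Leading coefficient a_n = 1
Ratios |a_i/a_n|: 3, 6, 6, 6
Maximum ratio: 6
Cauchy's bound: |r| <= 1 + 6 = 7

Upper bound = 7


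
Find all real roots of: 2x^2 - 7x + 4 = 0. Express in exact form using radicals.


Using the quadratic formula: x = (-b ± sqrt(b^2 - 4ac)) / (2a)
Here a = 2, b = -7, c = 4
Discriminant = b^2 - 4ac = (-7)^2 - 4(2)(4) = 49 - 32 = 17
Since discriminant = 17 > 0, there are two real roots.
x = (7 ± sqrt(17)) / 4
Numerically: x ≈ 2.7808 or x ≈ 0.7192

x = (7 + sqrt(17)) / 4 or x = (7 - sqrt(17)) / 4


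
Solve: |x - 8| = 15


An absolute value equation |expr| = 15 gives two cases:
Case 1: x - 8 = 15
  x = 23, so x = 23
Case 2: x - 8 = -15
  x = -7, so x = -7

x = -7, x = 23


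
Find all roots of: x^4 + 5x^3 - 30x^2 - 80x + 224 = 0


Let p(x) = x^4 + 5x^3 - 30x^2 - 80x + 224. By the rational root theorem (leading coefficient 1), any rational root is an integer divisor of 224: try ±1, ±2, ... in turn.
Test x = 1: value = 120 ≠ 0.
Test x = -1: value = 270 ≠ 0.
Test x = 2: value = 0 ✓, so (x - 2) is a factor.
Synthetic division by (x - 2): bring down 1; 1(2) + 5 = 7; 7(2) - 30 = -16; (-16)(2) - 80 = -112; (-112)(2) + 224 = 0 → quotient x^3 + 7x^2 - 16x - 112, remainder 0.
Continue with the quotient x^3 + 7x^2 - 16x - 112 (candidates must divide 112; re-test x = 2 first in case it repeats).
Test x = 2: value = -108 ≠ 0.
Test x = -2: value = -60 ≠ 0.
Test x = 4: value = 0 ✓, so (x - 4) is a factor.
Synthetic division by (x - 4): bring down 1; 1(4) + 7 = 11; 11(4) - 16 = 28; 28(4) - 112 = 0 → quotient x^2 + 11x + 28, remainder 0.
Solve the quadratic x^2 + 11x + 28 = 0: discriminant = 11^2 - 4(1)(28) = 121 - 112 = 9.
sqrt(9) = 3, so x = (-11 ± 3)/2: x = -4 or x = -7.
Collecting all roots found:

x = -7, x = -4, x = 2, x = 4


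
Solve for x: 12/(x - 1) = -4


Multiply both sides by (x - 1): 12 = -4(x - 1)
Distribute: 12 = -4x + 4
-4x = 12 - 4 = 8
x = -2

x = -2


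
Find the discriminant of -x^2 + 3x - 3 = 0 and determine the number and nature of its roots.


For ax^2 + bx + c = 0, discriminant D = b^2 - 4ac
Here a = -1, b = 3, c = -3
D = (3)^2 - 4(-1)(-3) = 9 - 12 = -3

D = -3 < 0
The equation has no real roots (2 complex conjugate roots).

Discriminant = -3, no real roots (2 complex conjugate roots)


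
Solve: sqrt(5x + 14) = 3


Square both sides: 5x + 14 = 3^2 = 9
5x = 9 - 14 = -5
x = -1
Check: sqrt(5*(-1) + 14) = sqrt(9) = 3 ✓

x = -1


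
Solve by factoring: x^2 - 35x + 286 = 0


We need two numbers that multiply to 286 and add to -35.
Those numbers are -22 and -13 (since (-22) * (-13) = 286 and (-22) + (-13) = -35).
So x^2 - 35x + 286 = (x - 22)(x - 13) = 0
Setting each factor to zero: x = 22 or x = 13

x = 13, x = 22


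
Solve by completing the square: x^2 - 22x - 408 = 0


Start: x^2 - 22x - 408 = 0
Move constant: x^2 - 22x = 408
Half of -22 is -11, squared is 121
Add 121 to both sides: x^2 - 22x + 121 = 529
(x - 11)^2 = 529
x - 11 = ±23
x = 11 + 23 = 34 or x = 11 - 23 = -12

x = -12, x = 34


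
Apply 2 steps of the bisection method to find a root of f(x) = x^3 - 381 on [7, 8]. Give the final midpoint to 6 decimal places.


f(x) = x^3 - 381
f(7) = -38 < 0
f(8) = 131 > 0

Step 1: midpoint = (7.000000 + 8.000000)/2 = 7.500000
  f(7.500000) = 40.875000
  f(mid) > 0, so root is in [7.000000, 7.500000]

Step 2: midpoint = (7.000000 + 7.500000)/2 = 7.250000
  f(7.250000) = 0.078125
  f(mid) > 0, so root is in [7.000000, 7.250000]

midpoint = 7.250000


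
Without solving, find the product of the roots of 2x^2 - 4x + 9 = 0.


By Vieta's formulas for ax^2 + bx + c = 0:
  Sum of roots = -b/a
  Product of roots = c/a

Here a = 2, b = -4, c = 9
Sum = -(-4)/2 = 2
Product = 9/2 = 9/2

Product = 9/2


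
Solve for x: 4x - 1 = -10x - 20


Starting with: 4x - 1 = -10x - 20
Move all x terms to left: (4 + 10)x = -20 + 1
Simplify: 14x = -19
Divide both sides by 14: x = -19/14

x = -19/14


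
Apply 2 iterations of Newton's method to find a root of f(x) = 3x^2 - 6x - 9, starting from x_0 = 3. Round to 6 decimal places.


Newton's method: x_(n+1) = x_n - f(x_n)/f'(x_n)
f(x) = 3x^2 - 6x - 9
f'(x) = 6x - 6

Iteration 1:
  f(3.000000) = 0.000000
  f'(3.000000) = 12.000000
  x_1 = 3.000000 - (0.000000)/(12.000000) = 3.000000

Iteration 2:
  f(3.000000) = 0.000000
  f'(3.000000) = 12.000000
  x_2 = 3.000000 - (0.000000)/(12.000000) = 3.000000

x_2 = 3.000000


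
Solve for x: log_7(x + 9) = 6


Convert to exponential form: x + 9 = 7^6 = 117649
x = 117649 - 9 = 117640
Check: log_7(117640 + 9) = log_7(117649) = log_7(117649) = 6 ✓

x = 117640


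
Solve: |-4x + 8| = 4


An absolute value equation |expr| = 4 gives two cases:
Case 1: -4x + 8 = 4
  -4x = -4, so x = 1
Case 2: -4x + 8 = -4
  -4x = -12, so x = 3

x = 1, x = 3


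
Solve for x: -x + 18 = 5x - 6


Starting with: -x + 18 = 5x - 6
Move all x terms to left: (-1 - 5)x = -6 - 18
Simplify: -6x = -24
Divide both sides by -6: x = 4

x = 4


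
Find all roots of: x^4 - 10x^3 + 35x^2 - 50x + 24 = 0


Let p(x) = x^4 - 10x^3 + 35x^2 - 50x + 24. By the rational root theorem (leading coefficient 1), any rational root is an integer divisor of 24: try ±1, ±2, ... in turn.
Test x = 1: value = 0 ✓, so (x - 1) is a factor.
Synthetic division by (x - 1): bring down 1; 1(1) - 10 = -9; (-9)(1) + 35 = 26; 26(1) - 50 = -24; (-24)(1) + 24 = 0 → quotient x^3 - 9x^2 + 26x - 24, remainder 0.
Continue with the quotient x^3 - 9x^2 + 26x - 24 (candidates must divide 24; re-test x = 1 first in case it repeats).
Test x = 1: value = -6 ≠ 0.
Test x = -1: value = -60 ≠ 0.
Test x = 2: value = 0 ✓, so (x - 2) is a factor.
Synthetic division by (x - 2): bring down 1; 1(2) - 9 = -7; (-7)(2) + 26 = 12; 12(2) - 24 = 0 → quotient x^2 - 7x + 12, remainder 0.
Solve the quadratic x^2 - 7x + 12 = 0: discriminant = (-7)^2 - 4(1)(12) = 49 - 48 = 1.
sqrt(1) = 1, so x = (7 ± 1)/2: x = 4 or x = 3.
Collecting all roots found:

x = 1, x = 2, x = 3, x = 4


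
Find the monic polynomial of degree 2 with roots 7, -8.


A monic polynomial with roots 7, -8 is:
p(x) = (x - 7)(x + 8)
After multiplying by (x - 7): x - 7
After multiplying by (x + 8): x^2 + x - 56

x^2 + x - 56


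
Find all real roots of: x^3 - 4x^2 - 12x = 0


The constant term is 0, so x = 0 is a root. Factor out x:
  x(x^2 - 4x - 12) = 0
Solve the quadratic x^2 - 4x - 12 = 0: discriminant = (-4)^2 - 4(1)(-12) = 16 + 48 = 64.
sqrt(64) = 8, so x = (4 ± 8)/2: x = 6 or x = -2.

x = -2, x = 0, x = 6


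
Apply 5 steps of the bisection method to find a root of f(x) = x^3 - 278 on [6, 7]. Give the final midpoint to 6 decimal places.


f(x) = x^3 - 278
f(6) = -62 < 0
f(7) = 65 > 0

Step 1: midpoint = (6.000000 + 7.000000)/2 = 6.500000
  f(6.500000) = -3.375000
  f(mid) < 0, so root is in [6.500000, 7.000000]

Step 2: midpoint = (6.500000 + 7.000000)/2 = 6.750000
  f(6.750000) = 29.546875
  f(mid) > 0, so root is in [6.500000, 6.750000]

Step 3: midpoint = (6.500000 + 6.750000)/2 = 6.625000
  f(6.625000) = 12.775391
  f(mid) > 0, so root is in [6.500000, 6.625000]

Step 4: midpoint = (6.500000 + 6.625000)/2 = 6.562500
  f(6.562500) = 4.623291
  f(mid) > 0, so root is in [6.500000, 6.562500]

Step 5: midpoint = (6.500000 + 6.562500)/2 = 6.531250
  f(6.531250) = 0.605011
  f(mid) > 0, so root is in [6.500000, 6.531250]

midpoint = 6.531250


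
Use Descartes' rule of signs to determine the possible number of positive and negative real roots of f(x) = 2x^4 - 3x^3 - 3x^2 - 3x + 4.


Descartes' rule of signs:

For positive roots, count sign changes in f(x) = 2x^4 - 3x^3 - 3x^2 - 3x + 4:
Signs of coefficients: +, -, -, -, +
Number of sign changes: 2
Possible positive real roots: 2, 0

For negative roots, examine f(-x) = 2x^4 + 3x^3 - 3x^2 + 3x + 4:
Signs of coefficients: +, +, -, +, +
Number of sign changes: 2
Possible negative real roots: 2, 0

Positive roots: 2 or 0; Negative roots: 2 or 0


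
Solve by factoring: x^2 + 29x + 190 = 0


We need two numbers that multiply to 190 and add to 29.
Those numbers are 19 and 10 (since 19 * 10 = 190 and 19 + 10 = 29).
So x^2 + 29x + 190 = (x + 19)(x + 10) = 0
Setting each factor to zero: x = -19 or x = -10

x = -19, x = -10


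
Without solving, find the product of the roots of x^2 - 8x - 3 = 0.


By Vieta's formulas for ax^2 + bx + c = 0:
  Sum of roots = -b/a
  Product of roots = c/a

Here a = 1, b = -8, c = -3
Sum = -(-8)/1 = 8
Product = -3/1 = -3

Product = -3


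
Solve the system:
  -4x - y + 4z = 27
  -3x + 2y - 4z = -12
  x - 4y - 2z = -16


Using Cramer's rule. Expand each determinant along the first row.
D  = (-4)*[2*(-2) - (-4)*(-4)] - (-1)*[(-3)*(-2) - (-4)*1] + 4*[(-3)*(-4) - 2*1]
  = (-4)*(-20) - (-1)*(10) + 4*(10) = 130
Dx = 27*[2*(-2) - (-4)*(-4)] - (-1)*[(-12)*(-2) - (-4)*(-16)] + 4*[(-12)*(-4) - 2*(-16)]
  = 27*(-20) - (-1)*(-40) + 4*(80) = -260
Dy = (-4)*[(-12)*(-2) - (-4)*(-16)] - 27*[(-3)*(-2) - (-4)*1] + 4*[(-3)*(-16) - (-12)*1]
  = (-4)*(-40) - 27*(10) + 4*(60) = 130
Dz = (-4)*[2*(-16) - (-12)*(-4)] - (-1)*[(-3)*(-16) - (-12)*1] + 27*[(-3)*(-4) - 2*1]
  = (-4)*(-80) - (-1)*(60) + 27*(10) = 650
x = Dx/D = -260/130 = -2, y = Dy/D = 130/130 = 1, z = Dz/D = 650/130 = 5
Check eq1: (-4)(-2) + (-1)(1) + (4)(5) = 27 = 27 ✓
Check eq2: (-3)(-2) + (2)(1) + (-4)(5) = -12 = -12 ✓
Check eq3: (1)(-2) + (-4)(1) + (-2)(5) = -16 = -16 ✓

x = -2, y = 1, z = 5


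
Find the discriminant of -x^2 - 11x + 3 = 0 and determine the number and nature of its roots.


For ax^2 + bx + c = 0, discriminant D = b^2 - 4ac
Here a = -1, b = -11, c = 3
D = (-11)^2 - 4(-1)(3) = 121 + 12 = 133

D = 133 > 0 but not a perfect square
The equation has 2 distinct real irrational roots.

Discriminant = 133, 2 distinct real irrational roots


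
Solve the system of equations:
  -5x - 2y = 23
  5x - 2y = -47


Using Cramer's rule:
Determinant D = (-5)(-2) - (5)(-2) = 10 + 10 = 20
Dx = (23)(-2) - (-47)(-2) = -46 - 94 = -140
Dy = (-5)(-47) - (5)(23) = 235 - 115 = 120
x = Dx/D = -140/20 = -7
y = Dy/D = 120/20 = 6

x = -7, y = 6


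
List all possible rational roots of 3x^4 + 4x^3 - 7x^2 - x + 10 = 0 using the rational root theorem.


Rational root theorem: possible roots are ±p/q where:
  p divides the constant term (10): p ∈ {1, 2, 5, 10}
  q divides the leading coefficient (3): q ∈ {1, 3}

All possible rational roots: -10, -5, -10/3, -2, -5/3, -1, -2/3, -1/3, 1/3, 2/3, 1, 5/3, 2, 10/3, 5, 10

-10, -5, -10/3, -2, -5/3, -1, -2/3, -1/3, 1/3, 2/3, 1, 5/3, 2, 10/3, 5, 10


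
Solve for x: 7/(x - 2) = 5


Multiply both sides by (x - 2): 7 = 5(x - 2)
Distribute: 7 = 5x - 10
5x = 7 + 10 = 17
x = 17/5

x = 17/5


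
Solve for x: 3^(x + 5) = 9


Express both sides with the same base.
9 = 3^2
Since the bases match, equate exponents: x + 5 = 2
So x = 2 - (5) = -3

x = -3


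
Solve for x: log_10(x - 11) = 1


Convert to exponential form: x - 11 = 10^1 = 10
x = 10 + 11 = 21
Check: log_10(21 - 11) = log_10(10) = log_10(10) = 1 ✓

x = 21


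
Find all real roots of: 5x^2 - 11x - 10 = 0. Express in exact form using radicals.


Using the quadratic formula: x = (-b ± sqrt(b^2 - 4ac)) / (2a)
Here a = 5, b = -11, c = -10
Discriminant = b^2 - 4ac = (-11)^2 - 4(5)(-10) = 121 + 200 = 321
Since discriminant = 321 > 0, there are two real roots.
x = (11 ± sqrt(321)) / 10
Numerically: x ≈ 2.8916 or x ≈ -0.6916

x = (11 + sqrt(321)) / 10 or x = (11 - sqrt(321)) / 10


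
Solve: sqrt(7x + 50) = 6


Square both sides: 7x + 50 = 6^2 = 36
7x = 36 - 50 = -14
x = -2
Check: sqrt(7*(-2) + 50) = sqrt(36) = 6 ✓

x = -2


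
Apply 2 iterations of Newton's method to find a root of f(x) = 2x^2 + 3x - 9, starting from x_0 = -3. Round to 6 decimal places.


Newton's method: x_(n+1) = x_n - f(x_n)/f'(x_n)
f(x) = 2x^2 + 3x - 9
f'(x) = 4x + 3

Iteration 1:
  f(-3.000000) = 0.000000
  f'(-3.000000) = -9.000000
  x_1 = -3.000000 - (0.000000)/(-9.000000) = -3.000000

Iteration 2:
  f(-3.000000) = 0.000000
  f'(-3.000000) = -9.000000
  x_2 = -3.000000 - (0.000000)/(-9.000000) = -3.000000

x_2 = -3.000000


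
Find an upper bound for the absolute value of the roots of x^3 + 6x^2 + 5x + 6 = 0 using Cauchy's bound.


Cauchy's bound: all roots r satisfy |r| <= 1 + max(|a_i/a_n|) for i = 0,...,n-1
where a_n is the leading coefficient.

Coefficients: [1, 6, 5, 6]
Leading coefficient a_n = 1
Ratios |a_i/a_n|: 6, 5, 6
Maximum ratio: 6
Cauchy's bound: |r| <= 1 + 6 = 7

Upper bound = 7


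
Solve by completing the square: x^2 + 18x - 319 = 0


Start: x^2 + 18x - 319 = 0
Move constant: x^2 + 18x = 319
Half of 18 is 9, squared is 81
Add 81 to both sides: x^2 + 18x + 81 = 400
(x + 9)^2 = 400
x + 9 = ±20
x = -9 + 20 = 11 or x = -9 - 20 = -29

x = -29, x = 11


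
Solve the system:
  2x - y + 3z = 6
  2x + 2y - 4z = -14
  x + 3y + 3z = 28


Using Cramer's rule. Expand each determinant along the first row.
D  = 2*[2*3 - (-4)*3] - (-1)*[2*3 - (-4)*1] + 3*[2*3 - 2*1]
  = 2*(18) - (-1)*(10) + 3*(4) = 58
Dx = 6*[2*3 - (-4)*3] - (-1)*[(-14)*3 - (-4)*28] + 3*[(-14)*3 - 2*28]
  = 6*(18) - (-1)*(70) + 3*(-98) = -116
Dy = 2*[(-14)*3 - (-4)*28] - 6*[2*3 - (-4)*1] + 3*[2*28 - (-14)*1]
  = 2*(70) - 6*(10) + 3*(70) = 290
Dz = 2*[2*28 - (-14)*3] - (-1)*[2*28 - (-14)*1] + 6*[2*3 - 2*1]
  = 2*(98) - (-1)*(70) + 6*(4) = 290
x = Dx/D = -116/58 = -2, y = Dy/D = 290/58 = 5, z = Dz/D = 290/58 = 5
Check eq1: (2)(-2) + (-1)(5) + (3)(5) = 6 = 6 ✓
Check eq2: (2)(-2) + (2)(5) + (-4)(5) = -14 = -14 ✓
Check eq3: (1)(-2) + (3)(5) + (3)(5) = 28 = 28 ✓

x = -2, y = 5, z = 5


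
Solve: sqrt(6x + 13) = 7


Square both sides: 6x + 13 = 7^2 = 49
6x = 49 - 13 = 36
x = 6
Check: sqrt(6*6 + 13) = sqrt(49) = 7 ✓

x = 6


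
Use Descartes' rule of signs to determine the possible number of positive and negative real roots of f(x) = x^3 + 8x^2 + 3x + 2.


Descartes' rule of signs:

For positive roots, count sign changes in f(x) = x^3 + 8x^2 + 3x + 2:
Signs of coefficients: +, +, +, +
Number of sign changes: 0
Possible positive real roots: 0

For negative roots, examine f(-x) = -x^3 + 8x^2 - 3x + 2:
Signs of coefficients: -, +, -, +
Number of sign changes: 3
Possible negative real roots: 3, 1

Positive roots: 0; Negative roots: 3 or 1


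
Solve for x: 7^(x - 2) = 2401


Express both sides with the same base.
2401 = 7^4
Since the bases match, equate exponents: x - 2 = 4
So x = 4 - (-2) = 6

x = 6


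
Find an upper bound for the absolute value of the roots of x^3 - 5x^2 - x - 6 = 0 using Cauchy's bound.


Cauchy's bound: all roots r satisfy |r| <= 1 + max(|a_i/a_n|) for i = 0,...,n-1
where a_n is the leading coefficient.

Coefficients: [1, -5, -1, -6]
Leading coefficient a_n = 1
Ratios |a_i/a_n|: 5, 1, 6
Maximum ratio: 6
Cauchy's bound: |r| <= 1 + 6 = 7

Upper bound = 7


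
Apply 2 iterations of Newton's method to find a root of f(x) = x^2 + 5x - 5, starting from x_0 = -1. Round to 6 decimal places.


Newton's method: x_(n+1) = x_n - f(x_n)/f'(x_n)
f(x) = x^2 + 5x - 5
f'(x) = 2x + 5

Iteration 1:
  f(-1.000000) = -9.000000
  f'(-1.000000) = 3.000000
  x_1 = -1.000000 - (-9.000000)/(3.000000) = 2.000000

Iteration 2:
  f(2.000000) = 9.000000
  f'(2.000000) = 9.000000
  x_2 = 2.000000 - (9.000000)/(9.000000) = 1.000000

x_2 = 1.000000


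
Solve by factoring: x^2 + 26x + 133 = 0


We need two numbers that multiply to 133 and add to 26.
Those numbers are 7 and 19 (since 7 * 19 = 133 and 7 + 19 = 26).
So x^2 + 26x + 133 = (x + 7)(x + 19) = 0
Setting each factor to zero: x = -7 or x = -19

x = -19, x = -7


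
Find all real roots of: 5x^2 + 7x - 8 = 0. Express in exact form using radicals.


Using the quadratic formula: x = (-b ± sqrt(b^2 - 4ac)) / (2a)
Here a = 5, b = 7, c = -8
Discriminant = b^2 - 4ac = 7^2 - 4(5)(-8) = 49 + 160 = 209
Since discriminant = 209 > 0, there are two real roots.
x = (-7 ± sqrt(209)) / 10
Numerically: x ≈ 0.7457 or x ≈ -2.1457

x = (-7 + sqrt(209)) / 10 or x = (-7 - sqrt(209)) / 10


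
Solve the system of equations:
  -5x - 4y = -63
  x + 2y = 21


Using Cramer's rule:
Determinant D = (-5)(2) - (1)(-4) = -10 + 4 = -6
Dx = (-63)(2) - (21)(-4) = -126 + 84 = -42
Dy = (-5)(21) - (1)(-63) = -105 + 63 = -42
x = Dx/D = -42/-6 = 7
y = Dy/D = -42/-6 = 7

x = 7, y = 7


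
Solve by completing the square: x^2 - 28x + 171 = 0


Start: x^2 - 28x + 171 = 0
Move constant: x^2 - 28x = -171
Half of -28 is -14, squared is 196
Add 196 to both sides: x^2 - 28x + 196 = 25
(x - 14)^2 = 25
x - 14 = ±5
x = 14 + 5 = 19 or x = 14 - 5 = 9

x = 9, x = 19


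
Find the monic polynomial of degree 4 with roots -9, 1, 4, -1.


A monic polynomial with roots -9, 1, 4, -1 is:
p(x) = (x + 9)(x - 1)(x - 4)(x + 1)
After multiplying by (x + 9): x + 9
After multiplying by (x - 1): x^2 + 8x - 9
After multiplying by (x - 4): x^3 + 4x^2 - 41x + 36
After multiplying by (x + 1): x^4 + 5x^3 - 37x^2 - 5x + 36

x^4 + 5x^3 - 37x^2 - 5x + 36


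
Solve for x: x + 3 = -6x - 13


Starting with: x + 3 = -6x - 13
Move all x terms to left: (1 + 6)x = -13 - 3
Simplify: 7x = -16
Divide both sides by 7: x = -16/7

x = -16/7


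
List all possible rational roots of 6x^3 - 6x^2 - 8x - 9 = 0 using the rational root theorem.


Rational root theorem: possible roots are ±p/q where:
  p divides the constant term (-9): p ∈ {1, 3, 9}
  q divides the leading coefficient (6): q ∈ {1, 2, 3, 6}

All possible rational roots: -9, -9/2, -3, -3/2, -1, -1/2, -1/3, -1/6, 1/6, 1/3, 1/2, 1, 3/2, 3, 9/2, 9

-9, -9/2, -3, -3/2, -1, -1/2, -1/3, -1/6, 1/6, 1/3, 1/2, 1, 3/2, 3, 9/2, 9


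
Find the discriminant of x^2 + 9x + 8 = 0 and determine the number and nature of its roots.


For ax^2 + bx + c = 0, discriminant D = b^2 - 4ac
Here a = 1, b = 9, c = 8
D = (9)^2 - 4(1)(8) = 81 - 32 = 49

D = 49 > 0 and is a perfect square (sqrt = 7)
The equation has 2 distinct real rational roots.

Discriminant = 49, 2 distinct real rational roots


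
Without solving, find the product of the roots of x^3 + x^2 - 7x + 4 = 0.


By Vieta's formulas for x^3 + bx^2 + cx + d = 0:
  r1 + r2 + r3 = -b/a = -1
  r1*r2 + r1*r3 + r2*r3 = c/a = -7
  r1*r2*r3 = -d/a = -4


Product = -4


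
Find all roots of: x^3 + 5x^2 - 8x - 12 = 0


Let p(x) = x^3 + 5x^2 - 8x - 12. By the rational root theorem (leading coefficient 1), any rational root is an integer divisor of 12: try ±1, ±2, ... in turn.
Test x = 1: value = -14 ≠ 0.
Test x = -1: value = 0 ✓, so (x + 1) is a factor.
Synthetic division by (x + 1): bring down 1; 1(-1) + 5 = 4; 4(-1) - 8 = -12; (-12)(-1) - 12 = 0 → quotient x^2 + 4x - 12, remainder 0.
Solve the quadratic x^2 + 4x - 12 = 0: discriminant = 4^2 - 4(1)(-12) = 16 + 48 = 64.
sqrt(64) = 8, so x = (-4 ± 8)/2: x = 2 or x = -6.
Collecting all roots found:

x = -6, x = -1, x = 2


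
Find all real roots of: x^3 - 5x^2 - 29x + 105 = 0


Let p(x) = x^3 - 5x^2 - 29x + 105. By the rational root theorem (leading coefficient 1), any rational root is an integer divisor of 105: try ±1, ±2, ... in turn.
Test x = 1: value = 72 ≠ 0.
Test x = -1: value = 128 ≠ 0.
Test x = 3: value = 0 ✓, so (x - 3) is a factor.
Synthetic division by (x - 3): bring down 1; 1(3) - 5 = -2; (-2)(3) - 29 = -35; (-35)(3) + 105 = 0 → quotient x^2 - 2x - 35, remainder 0.
Solve the quadratic x^2 - 2x - 35 = 0: discriminant = (-2)^2 - 4(1)(-35) = 4 + 140 = 144.
sqrt(144) = 12, so x = (2 ± 12)/2: x = 7 or x = -5.

x = -5, x = 3, x = 7


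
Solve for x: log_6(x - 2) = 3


Convert to exponential form: x - 2 = 6^3 = 216
x = 216 + 2 = 218
Check: log_6(218 - 2) = log_6(216) = log_6(216) = 3 ✓

x = 218


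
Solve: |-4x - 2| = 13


An absolute value equation |expr| = 13 gives two cases:
Case 1: -4x - 2 = 13
  -4x = 15, so x = -15/4
Case 2: -4x - 2 = -13
  -4x = -11, so x = 11/4

x = -15/4, x = 11/4


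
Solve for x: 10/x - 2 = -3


Subtract -2 from both sides: 10/x = -1
Multiply both sides by x: 10 = -1 * x
Divide by -1: x = -10

x = -10


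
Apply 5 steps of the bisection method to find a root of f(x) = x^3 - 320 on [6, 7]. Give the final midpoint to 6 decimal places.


f(x) = x^3 - 320
f(6) = -104 < 0
f(7) = 23 > 0

Step 1: midpoint = (6.000000 + 7.000000)/2 = 6.500000
  f(6.500000) = -45.375000
  f(mid) < 0, so root is in [6.500000, 7.000000]

Step 2: midpoint = (6.500000 + 7.000000)/2 = 6.750000
  f(6.750000) = -12.453125
  f(mid) < 0, so root is in [6.750000, 7.000000]

Step 3: midpoint = (6.750000 + 7.000000)/2 = 6.875000
  f(6.875000) = 4.951172
  f(mid) > 0, so root is in [6.750000, 6.875000]

Step 4: midpoint = (6.750000 + 6.875000)/2 = 6.812500
  f(6.812500) = -3.830811
  f(mid) < 0, so root is in [6.812500, 6.875000]

Step 5: midpoint = (6.812500 + 6.875000)/2 = 6.843750
  f(6.843750) = 0.540131
  f(mid) > 0, so root is in [6.812500, 6.843750]

midpoint = 6.843750


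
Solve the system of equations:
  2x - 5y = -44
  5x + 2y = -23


Using Cramer's rule:
Determinant D = (2)(2) - (5)(-5) = 4 + 25 = 29
Dx = (-44)(2) - (-23)(-5) = -88 - 115 = -203
Dy = (2)(-23) - (5)(-44) = -46 + 220 = 174
x = Dx/D = -203/29 = -7
y = Dy/D = 174/29 = 6

x = -7, y = 6


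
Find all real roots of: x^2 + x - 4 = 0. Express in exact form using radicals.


Using the quadratic formula: x = (-b ± sqrt(b^2 - 4ac)) / (2a)
Here a = 1, b = 1, c = -4
Discriminant = b^2 - 4ac = 1^2 - 4(1)(-4) = 1 + 16 = 17
Since discriminant = 17 > 0, there are two real roots.
x = (-1 ± sqrt(17)) / 2
Numerically: x ≈ 1.5616 or x ≈ -2.5616

x = (-1 + sqrt(17)) / 2 or x = (-1 - sqrt(17)) / 2


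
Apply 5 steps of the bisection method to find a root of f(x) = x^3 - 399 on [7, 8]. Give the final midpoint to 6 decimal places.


f(x) = x^3 - 399
f(7) = -56 < 0
f(8) = 113 > 0

Step 1: midpoint = (7.000000 + 8.000000)/2 = 7.500000
  f(7.500000) = 22.875000
  f(mid) > 0, so root is in [7.000000, 7.500000]

Step 2: midpoint = (7.000000 + 7.500000)/2 = 7.250000
  f(7.250000) = -17.921875
  f(mid) < 0, so root is in [7.250000, 7.500000]

Step 3: midpoint = (7.250000 + 7.500000)/2 = 7.375000
  f(7.375000) = 2.130859
  f(mid) > 0, so root is in [7.250000, 7.375000]

Step 4: midpoint = (7.250000 + 7.375000)/2 = 7.312500
  f(7.312500) = -7.981201
  f(mid) < 0, so root is in [7.312500, 7.375000]

Step 5: midpoint = (7.312500 + 7.375000)/2 = 7.343750
  f(7.343750) = -2.946686
  f(mid) < 0, so root is in [7.343750, 7.375000]

midpoint = 7.343750


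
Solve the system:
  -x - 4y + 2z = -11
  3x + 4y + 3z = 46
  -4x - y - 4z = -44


Using Cramer's rule. Expand each determinant along the first row.
D  = (-1)*[4*(-4) - 3*(-1)] - (-4)*[3*(-4) - 3*(-4)] + 2*[3*(-1) - 4*(-4)]
  = (-1)*(-13) - (-4)*(0) + 2*(13) = 39
Dx = (-11)*[4*(-4) - 3*(-1)] - (-4)*[46*(-4) - 3*(-44)] + 2*[46*(-1) - 4*(-44)]
  = (-11)*(-13) - (-4)*(-52) + 2*(130) = 195
Dy = (-1)*[46*(-4) - 3*(-44)] - (-11)*[3*(-4) - 3*(-4)] + 2*[3*(-44) - 46*(-4)]
  = (-1)*(-52) - (-11)*(0) + 2*(52) = 156
Dz = (-1)*[4*(-44) - 46*(-1)] - (-4)*[3*(-44) - 46*(-4)] + (-11)*[3*(-1) - 4*(-4)]
  = (-1)*(-130) - (-4)*(52) + (-11)*(13) = 195
x = Dx/D = 195/39 = 5, y = Dy/D = 156/39 = 4, z = Dz/D = 195/39 = 5
Check eq1: (-1)(5) + (-4)(4) + (2)(5) = -11 = -11 ✓
Check eq2: (3)(5) + (4)(4) + (3)(5) = 46 = 46 ✓
Check eq3: (-4)(5) + (-1)(4) + (-4)(5) = -44 = -44 ✓

x = 5, y = 4, z = 5


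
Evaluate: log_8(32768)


We need the exponent such that 8^? = 32768
8^5 = 32768
Therefore log_8(32768) = 5

5


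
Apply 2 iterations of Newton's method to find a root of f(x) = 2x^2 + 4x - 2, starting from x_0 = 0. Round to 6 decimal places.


Newton's method: x_(n+1) = x_n - f(x_n)/f'(x_n)
f(x) = 2x^2 + 4x - 2
f'(x) = 4x + 4

Iteration 1:
  f(0.000000) = -2.000000
  f'(0.000000) = 4.000000
  x_1 = 0.000000 - (-2.000000)/(4.000000) = 0.500000

Iteration 2:
  f(0.500000) = 0.500000
  f'(0.500000) = 6.000000
  x_2 = 0.500000 - (0.500000)/(6.000000) = 0.416667

x_2 = 0.416667


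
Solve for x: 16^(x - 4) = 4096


Express both sides with the same base.
4096 = 16^3
Since the bases match, equate exponents: x - 4 = 3
So x = 3 - (-4) = 7

x = 7


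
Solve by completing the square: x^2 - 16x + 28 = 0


Start: x^2 - 16x + 28 = 0
Move constant: x^2 - 16x = -28
Half of -16 is -8, squared is 64
Add 64 to both sides: x^2 - 16x + 64 = 36
(x - 8)^2 = 36
x - 8 = ±6
x = 8 + 6 = 14 or x = 8 - 6 = 2

x = 2, x = 14


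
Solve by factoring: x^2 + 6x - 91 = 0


We need two numbers that multiply to -91 and add to 6.
Those numbers are -7 and 13 (since (-7) * 13 = -91 and (-7) + 13 = 6).
So x^2 + 6x - 91 = (x - 7)(x + 13) = 0
Setting each factor to zero: x = 7 or x = -13

x = -13, x = 7


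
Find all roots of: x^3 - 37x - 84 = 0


Let p(x) = x^3 - 37x - 84. By the rational root theorem (leading coefficient 1), any rational root is an integer divisor of 84: try ±1, ±2, ... in turn.
Test x = 1: value = -120 ≠ 0.
Test x = -1: value = -48 ≠ 0.
Test x = 2: value = -150 ≠ 0.
Test x = -2: value = -18 ≠ 0.
Test x = 3: value = -168 ≠ 0.
Test x = -3: value = 0 ✓, so (x + 3) is a factor.
Synthetic division by (x + 3): bring down 1; 1(-3) + 0 = -3; (-3)(-3) - 37 = -28; (-28)(-3) - 84 = 0 → quotient x^2 - 3x - 28, remainder 0.
Solve the quadratic x^2 - 3x - 28 = 0: discriminant = (-3)^2 - 4(1)(-28) = 9 + 112 = 121.
sqrt(121) = 11, so x = (3 ± 11)/2: x = 7 or x = -4.
Collecting all roots found:

x = -4, x = -3, x = 7


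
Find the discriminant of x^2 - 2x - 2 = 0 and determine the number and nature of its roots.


For ax^2 + bx + c = 0, discriminant D = b^2 - 4ac
Here a = 1, b = -2, c = -2
D = (-2)^2 - 4(1)(-2) = 4 + 8 = 12

D = 12 > 0 but not a perfect square
The equation has 2 distinct real irrational roots.

Discriminant = 12, 2 distinct real irrational roots


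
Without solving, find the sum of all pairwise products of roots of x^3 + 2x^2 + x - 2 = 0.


By Vieta's formulas for x^3 + bx^2 + cx + d = 0:
  r1 + r2 + r3 = -b/a = -2
  r1*r2 + r1*r3 + r2*r3 = c/a = 1
  r1*r2*r3 = -d/a = 2


Sum of pairwise products = 1


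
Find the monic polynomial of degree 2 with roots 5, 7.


A monic polynomial with roots 5, 7 is:
p(x) = (x - 5)(x - 7)
After multiplying by (x - 5): x - 5
After multiplying by (x - 7): x^2 - 12x + 35

x^2 - 12x + 35


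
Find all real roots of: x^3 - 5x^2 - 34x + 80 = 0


Let p(x) = x^3 - 5x^2 - 34x + 80. By the rational root theorem (leading coefficient 1), any rational root is an integer divisor of 80: try ±1, ±2, ... in turn.
Test x = 1: value = 42 ≠ 0.
Test x = -1: value = 108 ≠ 0.
Test x = 2: value = 0 ✓, so (x - 2) is a factor.
Synthetic division by (x - 2): bring down 1; 1(2) - 5 = -3; (-3)(2) - 34 = -40; (-40)(2) + 80 = 0 → quotient x^2 - 3x - 40, remainder 0.
Solve the quadratic x^2 - 3x - 40 = 0: discriminant = (-3)^2 - 4(1)(-40) = 9 + 160 = 169.
sqrt(169) = 13, so x = (3 ± 13)/2: x = 8 or x = -5.

x = -5, x = 2, x = 8


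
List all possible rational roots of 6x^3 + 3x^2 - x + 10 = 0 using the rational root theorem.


Rational root theorem: possible roots are ±p/q where:
  p divides the constant term (10): p ∈ {1, 2, 5, 10}
  q divides the leading coefficient (6): q ∈ {1, 2, 3, 6}

All possible rational roots: -10, -5, -10/3, -5/2, -2, -5/3, -1, -5/6, -2/3, -1/2, -1/3, -1/6, 1/6, 1/3, 1/2, 2/3, 5/6, 1, 5/3, 2, 5/2, 10/3, 5, 10

-10, -5, -10/3, -5/2, -2, -5/3, -1, -5/6, -2/3, -1/2, -1/3, -1/6, 1/6, 1/3, 1/2, 2/3, 5/6, 1, 5/3, 2, 5/2, 10/3, 5, 10


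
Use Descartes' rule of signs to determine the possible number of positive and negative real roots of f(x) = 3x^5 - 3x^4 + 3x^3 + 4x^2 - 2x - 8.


Descartes' rule of signs:

For positive roots, count sign changes in f(x) = 3x^5 - 3x^4 + 3x^3 + 4x^2 - 2x - 8:
Signs of coefficients: +, -, +, +, -, -
Number of sign changes: 3
Possible positive real roots: 3, 1

For negative roots, examine f(-x) = -3x^5 - 3x^4 - 3x^3 + 4x^2 + 2x - 8:
Signs of coefficients: -, -, -, +, +, -
Number of sign changes: 2
Possible negative real roots: 2, 0

Positive roots: 3 or 1; Negative roots: 2 or 0


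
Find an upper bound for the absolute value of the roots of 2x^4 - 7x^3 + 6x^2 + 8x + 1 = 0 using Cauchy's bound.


Cauchy's bound: all roots r satisfy |r| <= 1 + max(|a_i/a_n|) for i = 0,...,n-1
where a_n is the leading coefficient.

Coefficients: [2, -7, 6, 8, 1]
Leading coefficient a_n = 2
Ratios |a_i/a_n|: 7/2, 3, 4, 1/2
Maximum ratio: 4
Cauchy's bound: |r| <= 1 + 4 = 5

Upper bound = 5
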